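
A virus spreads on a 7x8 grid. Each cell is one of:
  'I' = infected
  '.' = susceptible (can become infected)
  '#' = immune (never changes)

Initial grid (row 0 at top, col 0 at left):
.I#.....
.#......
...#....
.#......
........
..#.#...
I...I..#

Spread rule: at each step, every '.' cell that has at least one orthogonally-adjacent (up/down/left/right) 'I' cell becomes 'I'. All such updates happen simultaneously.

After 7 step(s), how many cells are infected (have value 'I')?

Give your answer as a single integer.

Step 0 (initial): 3 infected
Step 1: +5 new -> 8 infected
Step 2: +7 new -> 15 infected
Step 3: +6 new -> 21 infected
Step 4: +7 new -> 28 infected
Step 5: +6 new -> 34 infected
Step 6: +5 new -> 39 infected
Step 7: +5 new -> 44 infected

Answer: 44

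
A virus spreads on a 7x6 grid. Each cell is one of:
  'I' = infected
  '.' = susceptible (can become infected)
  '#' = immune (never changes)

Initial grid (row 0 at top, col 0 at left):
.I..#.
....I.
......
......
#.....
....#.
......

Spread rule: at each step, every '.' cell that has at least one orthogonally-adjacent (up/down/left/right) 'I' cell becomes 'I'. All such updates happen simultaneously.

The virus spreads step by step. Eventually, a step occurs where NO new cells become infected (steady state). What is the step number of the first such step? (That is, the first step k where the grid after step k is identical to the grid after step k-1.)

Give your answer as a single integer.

Answer: 8

Derivation:
Step 0 (initial): 2 infected
Step 1: +6 new -> 8 infected
Step 2: +8 new -> 16 infected
Step 3: +6 new -> 22 infected
Step 4: +5 new -> 27 infected
Step 5: +4 new -> 31 infected
Step 6: +5 new -> 36 infected
Step 7: +3 new -> 39 infected
Step 8: +0 new -> 39 infected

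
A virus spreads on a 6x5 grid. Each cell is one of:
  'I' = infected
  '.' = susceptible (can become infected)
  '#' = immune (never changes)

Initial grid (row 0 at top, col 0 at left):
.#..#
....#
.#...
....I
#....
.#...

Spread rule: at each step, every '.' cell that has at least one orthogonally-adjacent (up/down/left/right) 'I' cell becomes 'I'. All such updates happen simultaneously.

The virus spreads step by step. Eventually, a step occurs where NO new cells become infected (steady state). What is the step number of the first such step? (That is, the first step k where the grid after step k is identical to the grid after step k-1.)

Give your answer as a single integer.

Answer: 8

Derivation:
Step 0 (initial): 1 infected
Step 1: +3 new -> 4 infected
Step 2: +4 new -> 8 infected
Step 3: +5 new -> 13 infected
Step 4: +5 new -> 18 infected
Step 5: +3 new -> 21 infected
Step 6: +1 new -> 22 infected
Step 7: +1 new -> 23 infected
Step 8: +0 new -> 23 infected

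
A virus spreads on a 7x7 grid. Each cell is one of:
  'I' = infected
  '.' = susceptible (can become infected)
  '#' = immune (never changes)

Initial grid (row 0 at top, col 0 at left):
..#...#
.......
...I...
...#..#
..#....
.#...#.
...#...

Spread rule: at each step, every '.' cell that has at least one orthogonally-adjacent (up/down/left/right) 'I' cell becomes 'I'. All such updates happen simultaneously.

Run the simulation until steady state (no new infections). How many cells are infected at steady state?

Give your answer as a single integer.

Step 0 (initial): 1 infected
Step 1: +3 new -> 4 infected
Step 2: +7 new -> 11 infected
Step 3: +8 new -> 19 infected
Step 4: +9 new -> 28 infected
Step 5: +5 new -> 33 infected
Step 6: +4 new -> 37 infected
Step 7: +3 new -> 40 infected
Step 8: +1 new -> 41 infected
Step 9: +0 new -> 41 infected

Answer: 41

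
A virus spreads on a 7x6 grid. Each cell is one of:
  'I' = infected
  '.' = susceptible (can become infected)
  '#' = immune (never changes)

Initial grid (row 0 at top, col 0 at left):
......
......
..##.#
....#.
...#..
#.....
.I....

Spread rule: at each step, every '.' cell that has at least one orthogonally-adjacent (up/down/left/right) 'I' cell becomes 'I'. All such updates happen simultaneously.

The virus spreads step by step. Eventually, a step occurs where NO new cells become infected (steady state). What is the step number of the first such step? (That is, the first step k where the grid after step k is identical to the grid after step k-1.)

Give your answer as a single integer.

Answer: 11

Derivation:
Step 0 (initial): 1 infected
Step 1: +3 new -> 4 infected
Step 2: +3 new -> 7 infected
Step 3: +5 new -> 12 infected
Step 4: +5 new -> 17 infected
Step 5: +5 new -> 22 infected
Step 6: +4 new -> 26 infected
Step 7: +4 new -> 30 infected
Step 8: +2 new -> 32 infected
Step 9: +3 new -> 35 infected
Step 10: +1 new -> 36 infected
Step 11: +0 new -> 36 infected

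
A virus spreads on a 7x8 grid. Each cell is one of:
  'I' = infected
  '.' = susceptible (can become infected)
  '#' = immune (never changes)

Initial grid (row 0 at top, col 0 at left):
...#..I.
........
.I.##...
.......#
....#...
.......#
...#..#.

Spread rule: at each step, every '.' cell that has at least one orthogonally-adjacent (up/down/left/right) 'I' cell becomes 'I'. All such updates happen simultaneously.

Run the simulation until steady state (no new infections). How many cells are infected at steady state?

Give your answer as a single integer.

Step 0 (initial): 2 infected
Step 1: +7 new -> 9 infected
Step 2: +10 new -> 19 infected
Step 3: +11 new -> 30 infected
Step 4: +7 new -> 37 infected
Step 5: +6 new -> 43 infected
Step 6: +2 new -> 45 infected
Step 7: +2 new -> 47 infected
Step 8: +0 new -> 47 infected

Answer: 47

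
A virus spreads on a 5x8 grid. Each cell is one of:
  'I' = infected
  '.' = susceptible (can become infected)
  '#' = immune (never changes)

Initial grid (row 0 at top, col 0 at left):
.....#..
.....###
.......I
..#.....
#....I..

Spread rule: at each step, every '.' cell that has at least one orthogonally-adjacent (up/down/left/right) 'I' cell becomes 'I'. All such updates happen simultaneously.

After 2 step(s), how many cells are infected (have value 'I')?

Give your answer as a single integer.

Answer: 12

Derivation:
Step 0 (initial): 2 infected
Step 1: +5 new -> 7 infected
Step 2: +5 new -> 12 infected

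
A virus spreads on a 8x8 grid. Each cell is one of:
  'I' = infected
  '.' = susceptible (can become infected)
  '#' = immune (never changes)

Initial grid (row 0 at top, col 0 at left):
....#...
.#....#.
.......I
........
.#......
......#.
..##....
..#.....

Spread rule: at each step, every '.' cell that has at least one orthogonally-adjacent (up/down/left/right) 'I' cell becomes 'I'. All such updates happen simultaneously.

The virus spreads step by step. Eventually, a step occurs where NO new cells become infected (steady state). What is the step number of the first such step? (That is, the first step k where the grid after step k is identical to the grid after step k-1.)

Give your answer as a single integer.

Answer: 13

Derivation:
Step 0 (initial): 1 infected
Step 1: +3 new -> 4 infected
Step 2: +4 new -> 8 infected
Step 3: +6 new -> 14 infected
Step 4: +6 new -> 20 infected
Step 5: +7 new -> 27 infected
Step 6: +8 new -> 35 infected
Step 7: +7 new -> 42 infected
Step 8: +5 new -> 47 infected
Step 9: +4 new -> 51 infected
Step 10: +2 new -> 53 infected
Step 11: +2 new -> 55 infected
Step 12: +1 new -> 56 infected
Step 13: +0 new -> 56 infected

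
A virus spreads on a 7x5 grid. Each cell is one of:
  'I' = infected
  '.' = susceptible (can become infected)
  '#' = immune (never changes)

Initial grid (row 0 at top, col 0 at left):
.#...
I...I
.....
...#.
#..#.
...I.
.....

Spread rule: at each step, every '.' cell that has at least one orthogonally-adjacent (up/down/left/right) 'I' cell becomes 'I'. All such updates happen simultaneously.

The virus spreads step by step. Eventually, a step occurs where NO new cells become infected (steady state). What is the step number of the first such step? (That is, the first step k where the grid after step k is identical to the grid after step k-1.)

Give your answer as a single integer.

Answer: 5

Derivation:
Step 0 (initial): 3 infected
Step 1: +9 new -> 12 infected
Step 2: +11 new -> 23 infected
Step 3: +7 new -> 30 infected
Step 4: +1 new -> 31 infected
Step 5: +0 new -> 31 infected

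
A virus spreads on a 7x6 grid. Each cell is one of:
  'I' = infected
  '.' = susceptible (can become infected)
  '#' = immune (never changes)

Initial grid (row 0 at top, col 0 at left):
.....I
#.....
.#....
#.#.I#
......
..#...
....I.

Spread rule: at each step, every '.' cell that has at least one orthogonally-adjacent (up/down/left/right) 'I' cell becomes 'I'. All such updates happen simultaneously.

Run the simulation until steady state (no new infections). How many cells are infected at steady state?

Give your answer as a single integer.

Step 0 (initial): 3 infected
Step 1: +8 new -> 11 infected
Step 2: +9 new -> 20 infected
Step 3: +5 new -> 25 infected
Step 4: +5 new -> 30 infected
Step 5: +5 new -> 35 infected
Step 6: +0 new -> 35 infected

Answer: 35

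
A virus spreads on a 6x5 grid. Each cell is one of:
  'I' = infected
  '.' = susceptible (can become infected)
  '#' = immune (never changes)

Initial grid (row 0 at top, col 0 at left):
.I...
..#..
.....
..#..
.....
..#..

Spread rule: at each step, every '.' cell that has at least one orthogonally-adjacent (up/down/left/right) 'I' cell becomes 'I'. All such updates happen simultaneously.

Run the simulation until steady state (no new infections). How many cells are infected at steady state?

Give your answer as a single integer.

Answer: 27

Derivation:
Step 0 (initial): 1 infected
Step 1: +3 new -> 4 infected
Step 2: +3 new -> 7 infected
Step 3: +5 new -> 12 infected
Step 4: +4 new -> 16 infected
Step 5: +5 new -> 21 infected
Step 6: +3 new -> 24 infected
Step 7: +2 new -> 26 infected
Step 8: +1 new -> 27 infected
Step 9: +0 new -> 27 infected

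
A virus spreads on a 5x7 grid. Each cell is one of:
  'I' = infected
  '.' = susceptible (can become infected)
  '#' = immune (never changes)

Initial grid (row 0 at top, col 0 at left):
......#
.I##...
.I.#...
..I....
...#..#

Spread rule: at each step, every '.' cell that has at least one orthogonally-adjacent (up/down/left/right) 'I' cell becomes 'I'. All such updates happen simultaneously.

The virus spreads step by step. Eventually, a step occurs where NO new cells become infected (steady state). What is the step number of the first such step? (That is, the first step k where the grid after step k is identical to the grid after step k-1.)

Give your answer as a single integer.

Step 0 (initial): 3 infected
Step 1: +7 new -> 10 infected
Step 2: +5 new -> 15 infected
Step 3: +5 new -> 20 infected
Step 4: +5 new -> 25 infected
Step 5: +3 new -> 28 infected
Step 6: +1 new -> 29 infected
Step 7: +0 new -> 29 infected

Answer: 7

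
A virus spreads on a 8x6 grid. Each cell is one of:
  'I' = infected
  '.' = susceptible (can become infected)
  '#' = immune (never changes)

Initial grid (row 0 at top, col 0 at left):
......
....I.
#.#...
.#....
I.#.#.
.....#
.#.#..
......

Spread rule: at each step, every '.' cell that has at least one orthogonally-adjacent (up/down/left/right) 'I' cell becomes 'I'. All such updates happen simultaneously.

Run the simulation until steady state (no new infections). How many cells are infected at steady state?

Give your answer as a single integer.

Step 0 (initial): 2 infected
Step 1: +7 new -> 9 infected
Step 2: +8 new -> 17 infected
Step 3: +6 new -> 23 infected
Step 4: +9 new -> 32 infected
Step 5: +3 new -> 35 infected
Step 6: +2 new -> 37 infected
Step 7: +2 new -> 39 infected
Step 8: +1 new -> 40 infected
Step 9: +0 new -> 40 infected

Answer: 40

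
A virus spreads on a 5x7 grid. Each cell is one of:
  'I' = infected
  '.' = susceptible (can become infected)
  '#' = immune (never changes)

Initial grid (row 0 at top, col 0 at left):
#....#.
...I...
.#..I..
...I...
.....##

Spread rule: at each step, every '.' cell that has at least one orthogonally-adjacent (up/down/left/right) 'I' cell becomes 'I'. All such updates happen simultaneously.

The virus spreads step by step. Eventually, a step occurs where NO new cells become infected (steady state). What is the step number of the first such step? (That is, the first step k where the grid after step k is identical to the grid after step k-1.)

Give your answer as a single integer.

Answer: 5

Derivation:
Step 0 (initial): 3 infected
Step 1: +8 new -> 11 infected
Step 2: +10 new -> 21 infected
Step 3: +6 new -> 27 infected
Step 4: +3 new -> 30 infected
Step 5: +0 new -> 30 infected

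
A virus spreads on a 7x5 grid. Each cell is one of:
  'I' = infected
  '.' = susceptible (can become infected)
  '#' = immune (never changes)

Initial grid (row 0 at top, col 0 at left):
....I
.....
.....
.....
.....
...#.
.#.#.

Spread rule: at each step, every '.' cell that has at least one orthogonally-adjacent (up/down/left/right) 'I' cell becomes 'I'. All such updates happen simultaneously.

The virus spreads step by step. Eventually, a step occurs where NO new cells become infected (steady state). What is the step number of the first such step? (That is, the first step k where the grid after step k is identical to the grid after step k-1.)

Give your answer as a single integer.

Answer: 11

Derivation:
Step 0 (initial): 1 infected
Step 1: +2 new -> 3 infected
Step 2: +3 new -> 6 infected
Step 3: +4 new -> 10 infected
Step 4: +5 new -> 15 infected
Step 5: +5 new -> 20 infected
Step 6: +4 new -> 24 infected
Step 7: +3 new -> 27 infected
Step 8: +3 new -> 30 infected
Step 9: +1 new -> 31 infected
Step 10: +1 new -> 32 infected
Step 11: +0 new -> 32 infected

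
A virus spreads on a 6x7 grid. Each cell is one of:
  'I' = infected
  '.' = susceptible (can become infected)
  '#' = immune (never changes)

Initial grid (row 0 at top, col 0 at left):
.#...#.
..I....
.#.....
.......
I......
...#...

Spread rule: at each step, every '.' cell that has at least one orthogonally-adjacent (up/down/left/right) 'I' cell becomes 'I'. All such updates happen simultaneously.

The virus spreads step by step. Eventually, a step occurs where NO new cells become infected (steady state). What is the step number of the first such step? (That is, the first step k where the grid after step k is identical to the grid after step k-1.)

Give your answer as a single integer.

Step 0 (initial): 2 infected
Step 1: +7 new -> 9 infected
Step 2: +9 new -> 18 infected
Step 3: +7 new -> 25 infected
Step 4: +4 new -> 29 infected
Step 5: +5 new -> 34 infected
Step 6: +3 new -> 37 infected
Step 7: +1 new -> 38 infected
Step 8: +0 new -> 38 infected

Answer: 8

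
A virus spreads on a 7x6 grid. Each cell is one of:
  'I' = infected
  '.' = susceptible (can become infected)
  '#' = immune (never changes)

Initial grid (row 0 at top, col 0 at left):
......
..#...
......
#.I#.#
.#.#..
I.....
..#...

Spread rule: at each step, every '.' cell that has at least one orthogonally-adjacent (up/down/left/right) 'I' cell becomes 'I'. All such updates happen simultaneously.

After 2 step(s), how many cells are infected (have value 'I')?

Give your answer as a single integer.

Step 0 (initial): 2 infected
Step 1: +6 new -> 8 infected
Step 2: +4 new -> 12 infected

Answer: 12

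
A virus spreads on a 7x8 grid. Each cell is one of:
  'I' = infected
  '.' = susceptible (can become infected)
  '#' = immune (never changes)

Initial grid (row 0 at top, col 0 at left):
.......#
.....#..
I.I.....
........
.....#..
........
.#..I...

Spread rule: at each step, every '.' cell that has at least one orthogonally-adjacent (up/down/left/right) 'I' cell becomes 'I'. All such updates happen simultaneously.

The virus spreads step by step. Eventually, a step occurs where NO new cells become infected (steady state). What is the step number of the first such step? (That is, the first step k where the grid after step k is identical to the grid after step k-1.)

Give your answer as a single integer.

Answer: 7

Derivation:
Step 0 (initial): 3 infected
Step 1: +9 new -> 12 infected
Step 2: +14 new -> 26 infected
Step 3: +11 new -> 37 infected
Step 4: +7 new -> 44 infected
Step 5: +5 new -> 49 infected
Step 6: +3 new -> 52 infected
Step 7: +0 new -> 52 infected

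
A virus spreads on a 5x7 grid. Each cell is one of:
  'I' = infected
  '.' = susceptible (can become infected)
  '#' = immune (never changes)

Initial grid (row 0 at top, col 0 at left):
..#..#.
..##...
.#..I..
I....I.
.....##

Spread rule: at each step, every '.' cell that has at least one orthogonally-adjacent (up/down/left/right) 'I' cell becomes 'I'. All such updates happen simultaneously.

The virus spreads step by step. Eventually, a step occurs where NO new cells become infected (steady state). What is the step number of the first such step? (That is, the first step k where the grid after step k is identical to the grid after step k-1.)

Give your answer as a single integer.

Answer: 5

Derivation:
Step 0 (initial): 3 infected
Step 1: +8 new -> 11 infected
Step 2: +9 new -> 20 infected
Step 3: +6 new -> 26 infected
Step 4: +2 new -> 28 infected
Step 5: +0 new -> 28 infected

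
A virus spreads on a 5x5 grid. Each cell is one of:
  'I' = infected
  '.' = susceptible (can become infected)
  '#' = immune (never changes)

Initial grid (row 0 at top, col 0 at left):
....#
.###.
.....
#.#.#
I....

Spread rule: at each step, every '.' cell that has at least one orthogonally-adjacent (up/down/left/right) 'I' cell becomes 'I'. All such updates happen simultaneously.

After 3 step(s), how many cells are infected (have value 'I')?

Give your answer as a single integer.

Step 0 (initial): 1 infected
Step 1: +1 new -> 2 infected
Step 2: +2 new -> 4 infected
Step 3: +2 new -> 6 infected

Answer: 6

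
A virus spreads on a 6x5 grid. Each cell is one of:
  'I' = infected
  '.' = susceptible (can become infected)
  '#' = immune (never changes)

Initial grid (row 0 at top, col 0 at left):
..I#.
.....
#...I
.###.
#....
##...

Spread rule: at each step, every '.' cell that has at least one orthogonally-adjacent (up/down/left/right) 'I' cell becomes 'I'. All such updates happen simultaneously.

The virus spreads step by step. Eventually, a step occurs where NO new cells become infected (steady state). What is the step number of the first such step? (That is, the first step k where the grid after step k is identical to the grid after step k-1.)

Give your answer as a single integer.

Step 0 (initial): 2 infected
Step 1: +5 new -> 7 infected
Step 2: +6 new -> 13 infected
Step 3: +4 new -> 17 infected
Step 4: +2 new -> 19 infected
Step 5: +2 new -> 21 infected
Step 6: +0 new -> 21 infected

Answer: 6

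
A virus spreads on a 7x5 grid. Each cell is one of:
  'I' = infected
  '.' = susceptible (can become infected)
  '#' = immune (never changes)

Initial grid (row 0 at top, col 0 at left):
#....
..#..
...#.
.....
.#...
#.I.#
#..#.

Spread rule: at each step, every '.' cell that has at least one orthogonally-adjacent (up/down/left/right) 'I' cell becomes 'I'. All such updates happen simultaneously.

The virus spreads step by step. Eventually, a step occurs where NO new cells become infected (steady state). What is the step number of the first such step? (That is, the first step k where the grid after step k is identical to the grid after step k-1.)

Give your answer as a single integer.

Answer: 9

Derivation:
Step 0 (initial): 1 infected
Step 1: +4 new -> 5 infected
Step 2: +3 new -> 8 infected
Step 3: +4 new -> 12 infected
Step 4: +3 new -> 15 infected
Step 5: +4 new -> 19 infected
Step 6: +3 new -> 22 infected
Step 7: +3 new -> 25 infected
Step 8: +1 new -> 26 infected
Step 9: +0 new -> 26 infected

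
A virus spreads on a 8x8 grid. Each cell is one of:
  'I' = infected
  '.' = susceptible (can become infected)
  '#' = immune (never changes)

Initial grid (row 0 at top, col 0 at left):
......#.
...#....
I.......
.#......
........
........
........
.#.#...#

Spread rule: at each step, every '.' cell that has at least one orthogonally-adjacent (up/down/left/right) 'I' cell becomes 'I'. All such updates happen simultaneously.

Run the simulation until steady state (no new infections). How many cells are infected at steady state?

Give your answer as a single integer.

Answer: 58

Derivation:
Step 0 (initial): 1 infected
Step 1: +3 new -> 4 infected
Step 2: +4 new -> 8 infected
Step 3: +6 new -> 14 infected
Step 4: +6 new -> 20 infected
Step 5: +8 new -> 28 infected
Step 6: +7 new -> 35 infected
Step 7: +8 new -> 43 infected
Step 8: +5 new -> 48 infected
Step 9: +5 new -> 53 infected
Step 10: +3 new -> 56 infected
Step 11: +2 new -> 58 infected
Step 12: +0 new -> 58 infected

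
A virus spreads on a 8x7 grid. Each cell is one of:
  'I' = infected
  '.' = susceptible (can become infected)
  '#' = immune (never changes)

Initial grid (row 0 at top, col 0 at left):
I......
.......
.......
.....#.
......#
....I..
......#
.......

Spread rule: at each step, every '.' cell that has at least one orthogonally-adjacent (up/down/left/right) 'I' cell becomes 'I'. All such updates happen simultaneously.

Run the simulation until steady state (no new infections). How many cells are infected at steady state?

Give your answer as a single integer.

Answer: 53

Derivation:
Step 0 (initial): 2 infected
Step 1: +6 new -> 8 infected
Step 2: +11 new -> 19 infected
Step 3: +11 new -> 30 infected
Step 4: +14 new -> 44 infected
Step 5: +5 new -> 49 infected
Step 6: +4 new -> 53 infected
Step 7: +0 new -> 53 infected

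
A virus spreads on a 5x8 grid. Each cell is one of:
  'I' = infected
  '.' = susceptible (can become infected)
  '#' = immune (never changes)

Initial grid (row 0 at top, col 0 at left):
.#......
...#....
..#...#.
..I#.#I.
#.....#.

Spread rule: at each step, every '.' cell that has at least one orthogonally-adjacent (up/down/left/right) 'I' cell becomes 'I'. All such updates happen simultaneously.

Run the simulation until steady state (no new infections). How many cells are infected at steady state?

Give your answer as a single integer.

Answer: 32

Derivation:
Step 0 (initial): 2 infected
Step 1: +3 new -> 5 infected
Step 2: +6 new -> 11 infected
Step 3: +4 new -> 15 infected
Step 4: +6 new -> 21 infected
Step 5: +5 new -> 26 infected
Step 6: +5 new -> 31 infected
Step 7: +1 new -> 32 infected
Step 8: +0 new -> 32 infected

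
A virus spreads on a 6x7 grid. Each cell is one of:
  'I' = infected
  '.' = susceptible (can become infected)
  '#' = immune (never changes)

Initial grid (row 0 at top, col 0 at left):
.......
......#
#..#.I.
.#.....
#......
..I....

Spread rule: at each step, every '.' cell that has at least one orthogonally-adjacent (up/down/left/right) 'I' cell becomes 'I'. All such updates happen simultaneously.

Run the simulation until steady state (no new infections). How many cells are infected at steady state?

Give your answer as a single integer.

Answer: 36

Derivation:
Step 0 (initial): 2 infected
Step 1: +7 new -> 9 infected
Step 2: +10 new -> 19 infected
Step 3: +8 new -> 27 infected
Step 4: +4 new -> 31 infected
Step 5: +2 new -> 33 infected
Step 6: +2 new -> 35 infected
Step 7: +1 new -> 36 infected
Step 8: +0 new -> 36 infected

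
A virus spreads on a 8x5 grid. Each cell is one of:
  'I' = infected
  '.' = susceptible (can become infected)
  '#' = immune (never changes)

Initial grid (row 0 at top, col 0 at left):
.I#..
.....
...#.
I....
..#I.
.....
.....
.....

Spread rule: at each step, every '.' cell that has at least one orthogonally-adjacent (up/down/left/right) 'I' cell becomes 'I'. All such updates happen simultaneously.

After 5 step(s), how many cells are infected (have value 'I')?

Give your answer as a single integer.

Step 0 (initial): 3 infected
Step 1: +8 new -> 11 infected
Step 2: +10 new -> 21 infected
Step 3: +8 new -> 29 infected
Step 4: +6 new -> 35 infected
Step 5: +2 new -> 37 infected

Answer: 37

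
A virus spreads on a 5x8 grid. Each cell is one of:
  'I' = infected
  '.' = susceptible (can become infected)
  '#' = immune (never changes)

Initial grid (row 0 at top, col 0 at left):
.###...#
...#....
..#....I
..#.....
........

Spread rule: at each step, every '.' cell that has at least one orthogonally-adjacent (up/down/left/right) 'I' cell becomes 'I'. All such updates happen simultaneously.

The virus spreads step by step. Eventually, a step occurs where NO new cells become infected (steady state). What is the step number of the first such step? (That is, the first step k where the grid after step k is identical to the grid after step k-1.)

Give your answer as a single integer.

Step 0 (initial): 1 infected
Step 1: +3 new -> 4 infected
Step 2: +4 new -> 8 infected
Step 3: +5 new -> 13 infected
Step 4: +5 new -> 18 infected
Step 5: +3 new -> 21 infected
Step 6: +1 new -> 22 infected
Step 7: +1 new -> 23 infected
Step 8: +1 new -> 24 infected
Step 9: +2 new -> 26 infected
Step 10: +2 new -> 28 infected
Step 11: +2 new -> 30 infected
Step 12: +2 new -> 32 infected
Step 13: +1 new -> 33 infected
Step 14: +0 new -> 33 infected

Answer: 14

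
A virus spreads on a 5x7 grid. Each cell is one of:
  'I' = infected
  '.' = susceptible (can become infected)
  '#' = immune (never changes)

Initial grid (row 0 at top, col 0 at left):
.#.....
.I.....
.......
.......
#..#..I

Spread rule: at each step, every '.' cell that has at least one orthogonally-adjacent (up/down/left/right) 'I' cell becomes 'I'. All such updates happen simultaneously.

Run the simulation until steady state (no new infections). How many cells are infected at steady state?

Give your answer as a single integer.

Step 0 (initial): 2 infected
Step 1: +5 new -> 7 infected
Step 2: +9 new -> 16 infected
Step 3: +9 new -> 25 infected
Step 4: +6 new -> 31 infected
Step 5: +1 new -> 32 infected
Step 6: +0 new -> 32 infected

Answer: 32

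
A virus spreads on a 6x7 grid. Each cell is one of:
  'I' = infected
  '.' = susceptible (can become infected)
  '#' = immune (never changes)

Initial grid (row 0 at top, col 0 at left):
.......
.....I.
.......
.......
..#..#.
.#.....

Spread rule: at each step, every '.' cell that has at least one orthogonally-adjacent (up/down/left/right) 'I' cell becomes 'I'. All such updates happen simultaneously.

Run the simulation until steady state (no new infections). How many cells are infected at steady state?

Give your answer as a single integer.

Answer: 39

Derivation:
Step 0 (initial): 1 infected
Step 1: +4 new -> 5 infected
Step 2: +6 new -> 11 infected
Step 3: +5 new -> 16 infected
Step 4: +6 new -> 22 infected
Step 5: +7 new -> 29 infected
Step 6: +5 new -> 34 infected
Step 7: +3 new -> 37 infected
Step 8: +1 new -> 38 infected
Step 9: +1 new -> 39 infected
Step 10: +0 new -> 39 infected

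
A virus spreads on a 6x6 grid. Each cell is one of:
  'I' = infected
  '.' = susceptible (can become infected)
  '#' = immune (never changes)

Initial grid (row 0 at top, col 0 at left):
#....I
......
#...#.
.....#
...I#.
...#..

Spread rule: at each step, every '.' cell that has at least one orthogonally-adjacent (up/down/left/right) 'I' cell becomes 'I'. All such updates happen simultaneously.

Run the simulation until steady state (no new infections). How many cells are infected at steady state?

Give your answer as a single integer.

Answer: 27

Derivation:
Step 0 (initial): 2 infected
Step 1: +4 new -> 6 infected
Step 2: +8 new -> 14 infected
Step 3: +6 new -> 20 infected
Step 4: +5 new -> 25 infected
Step 5: +1 new -> 26 infected
Step 6: +1 new -> 27 infected
Step 7: +0 new -> 27 infected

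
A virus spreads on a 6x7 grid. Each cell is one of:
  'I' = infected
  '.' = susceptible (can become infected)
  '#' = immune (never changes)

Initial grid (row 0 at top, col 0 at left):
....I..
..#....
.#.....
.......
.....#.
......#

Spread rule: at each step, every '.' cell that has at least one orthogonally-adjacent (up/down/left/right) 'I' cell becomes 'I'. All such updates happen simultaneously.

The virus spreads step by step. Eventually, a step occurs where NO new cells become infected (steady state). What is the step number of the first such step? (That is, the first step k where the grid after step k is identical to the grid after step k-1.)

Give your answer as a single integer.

Answer: 10

Derivation:
Step 0 (initial): 1 infected
Step 1: +3 new -> 4 infected
Step 2: +5 new -> 9 infected
Step 3: +5 new -> 14 infected
Step 4: +7 new -> 21 infected
Step 5: +5 new -> 26 infected
Step 6: +6 new -> 32 infected
Step 7: +3 new -> 35 infected
Step 8: +2 new -> 37 infected
Step 9: +1 new -> 38 infected
Step 10: +0 new -> 38 infected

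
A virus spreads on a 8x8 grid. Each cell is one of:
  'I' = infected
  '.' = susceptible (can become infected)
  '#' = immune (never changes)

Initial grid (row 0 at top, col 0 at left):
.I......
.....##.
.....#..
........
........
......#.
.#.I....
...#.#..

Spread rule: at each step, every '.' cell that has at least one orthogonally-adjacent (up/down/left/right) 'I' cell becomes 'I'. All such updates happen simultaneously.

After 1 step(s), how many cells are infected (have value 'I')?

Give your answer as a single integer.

Answer: 8

Derivation:
Step 0 (initial): 2 infected
Step 1: +6 new -> 8 infected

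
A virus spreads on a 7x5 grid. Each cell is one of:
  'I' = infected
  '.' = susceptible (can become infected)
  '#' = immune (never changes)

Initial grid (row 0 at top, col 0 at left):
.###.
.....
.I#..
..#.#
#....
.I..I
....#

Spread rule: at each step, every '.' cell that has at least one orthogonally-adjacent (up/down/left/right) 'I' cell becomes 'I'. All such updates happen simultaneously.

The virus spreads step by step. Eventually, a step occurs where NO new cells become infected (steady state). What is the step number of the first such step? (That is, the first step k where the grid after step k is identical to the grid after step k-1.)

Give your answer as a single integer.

Step 0 (initial): 3 infected
Step 1: +9 new -> 12 infected
Step 2: +8 new -> 20 infected
Step 3: +3 new -> 23 infected
Step 4: +2 new -> 25 infected
Step 5: +2 new -> 27 infected
Step 6: +0 new -> 27 infected

Answer: 6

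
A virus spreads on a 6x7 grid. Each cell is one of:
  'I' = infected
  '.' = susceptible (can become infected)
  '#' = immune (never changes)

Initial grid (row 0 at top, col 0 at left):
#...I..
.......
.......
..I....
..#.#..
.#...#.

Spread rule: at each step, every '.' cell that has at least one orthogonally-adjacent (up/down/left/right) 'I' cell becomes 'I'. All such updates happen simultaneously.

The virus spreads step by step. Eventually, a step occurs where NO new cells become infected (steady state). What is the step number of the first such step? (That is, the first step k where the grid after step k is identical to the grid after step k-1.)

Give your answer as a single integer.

Answer: 7

Derivation:
Step 0 (initial): 2 infected
Step 1: +6 new -> 8 infected
Step 2: +12 new -> 20 infected
Step 3: +8 new -> 28 infected
Step 4: +7 new -> 35 infected
Step 5: +1 new -> 36 infected
Step 6: +1 new -> 37 infected
Step 7: +0 new -> 37 infected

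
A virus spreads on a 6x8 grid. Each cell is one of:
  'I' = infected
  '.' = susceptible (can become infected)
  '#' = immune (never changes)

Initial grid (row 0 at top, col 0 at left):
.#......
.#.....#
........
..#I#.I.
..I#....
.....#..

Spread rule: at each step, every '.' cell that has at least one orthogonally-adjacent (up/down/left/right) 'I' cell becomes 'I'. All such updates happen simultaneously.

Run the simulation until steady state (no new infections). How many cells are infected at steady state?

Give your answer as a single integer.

Step 0 (initial): 3 infected
Step 1: +7 new -> 10 infected
Step 2: +13 new -> 23 infected
Step 3: +11 new -> 34 infected
Step 4: +5 new -> 39 infected
Step 5: +1 new -> 40 infected
Step 6: +1 new -> 41 infected
Step 7: +0 new -> 41 infected

Answer: 41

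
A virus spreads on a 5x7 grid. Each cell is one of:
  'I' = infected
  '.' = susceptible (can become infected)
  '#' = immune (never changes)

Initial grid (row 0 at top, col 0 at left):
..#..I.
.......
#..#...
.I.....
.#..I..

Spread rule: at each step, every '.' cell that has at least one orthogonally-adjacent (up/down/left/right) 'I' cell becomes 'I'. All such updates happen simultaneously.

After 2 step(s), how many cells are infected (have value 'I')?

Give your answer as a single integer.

Step 0 (initial): 3 infected
Step 1: +9 new -> 12 infected
Step 2: +12 new -> 24 infected

Answer: 24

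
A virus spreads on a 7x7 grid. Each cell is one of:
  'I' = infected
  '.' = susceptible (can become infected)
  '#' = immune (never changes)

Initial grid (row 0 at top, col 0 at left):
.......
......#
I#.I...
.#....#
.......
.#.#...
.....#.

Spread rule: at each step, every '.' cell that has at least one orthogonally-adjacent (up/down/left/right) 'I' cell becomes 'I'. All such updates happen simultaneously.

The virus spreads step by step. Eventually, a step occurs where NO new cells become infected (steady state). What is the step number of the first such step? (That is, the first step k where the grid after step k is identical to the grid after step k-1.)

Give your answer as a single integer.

Answer: 8

Derivation:
Step 0 (initial): 2 infected
Step 1: +6 new -> 8 infected
Step 2: +10 new -> 18 infected
Step 3: +10 new -> 28 infected
Step 4: +5 new -> 33 infected
Step 5: +6 new -> 39 infected
Step 6: +2 new -> 41 infected
Step 7: +1 new -> 42 infected
Step 8: +0 new -> 42 infected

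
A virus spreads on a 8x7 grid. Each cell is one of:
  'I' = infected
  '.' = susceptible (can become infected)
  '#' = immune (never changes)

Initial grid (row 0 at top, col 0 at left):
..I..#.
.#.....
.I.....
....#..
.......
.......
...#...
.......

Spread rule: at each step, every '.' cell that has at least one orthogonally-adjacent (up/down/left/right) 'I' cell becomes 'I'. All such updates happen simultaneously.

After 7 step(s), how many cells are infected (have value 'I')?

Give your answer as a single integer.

Answer: 46

Derivation:
Step 0 (initial): 2 infected
Step 1: +6 new -> 8 infected
Step 2: +8 new -> 16 infected
Step 3: +6 new -> 22 infected
Step 4: +6 new -> 28 infected
Step 5: +8 new -> 36 infected
Step 6: +6 new -> 42 infected
Step 7: +4 new -> 46 infected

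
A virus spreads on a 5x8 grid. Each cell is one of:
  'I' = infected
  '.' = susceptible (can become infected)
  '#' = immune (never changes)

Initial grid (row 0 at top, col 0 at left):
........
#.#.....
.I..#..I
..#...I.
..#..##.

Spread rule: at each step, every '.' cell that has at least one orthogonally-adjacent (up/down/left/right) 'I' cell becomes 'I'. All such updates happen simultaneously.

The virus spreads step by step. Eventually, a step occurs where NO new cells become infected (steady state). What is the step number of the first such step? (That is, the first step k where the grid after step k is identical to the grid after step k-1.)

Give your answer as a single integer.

Answer: 6

Derivation:
Step 0 (initial): 3 infected
Step 1: +8 new -> 11 infected
Step 2: +9 new -> 20 infected
Step 3: +8 new -> 28 infected
Step 4: +4 new -> 32 infected
Step 5: +1 new -> 33 infected
Step 6: +0 new -> 33 infected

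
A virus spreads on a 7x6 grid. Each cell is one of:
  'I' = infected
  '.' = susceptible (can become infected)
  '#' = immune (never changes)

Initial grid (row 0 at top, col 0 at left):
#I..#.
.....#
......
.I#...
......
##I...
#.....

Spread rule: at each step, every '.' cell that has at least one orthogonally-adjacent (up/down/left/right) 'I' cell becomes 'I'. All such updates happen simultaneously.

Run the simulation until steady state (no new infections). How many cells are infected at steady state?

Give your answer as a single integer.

Answer: 34

Derivation:
Step 0 (initial): 3 infected
Step 1: +8 new -> 11 infected
Step 2: +10 new -> 21 infected
Step 3: +6 new -> 27 infected
Step 4: +5 new -> 32 infected
Step 5: +2 new -> 34 infected
Step 6: +0 new -> 34 infected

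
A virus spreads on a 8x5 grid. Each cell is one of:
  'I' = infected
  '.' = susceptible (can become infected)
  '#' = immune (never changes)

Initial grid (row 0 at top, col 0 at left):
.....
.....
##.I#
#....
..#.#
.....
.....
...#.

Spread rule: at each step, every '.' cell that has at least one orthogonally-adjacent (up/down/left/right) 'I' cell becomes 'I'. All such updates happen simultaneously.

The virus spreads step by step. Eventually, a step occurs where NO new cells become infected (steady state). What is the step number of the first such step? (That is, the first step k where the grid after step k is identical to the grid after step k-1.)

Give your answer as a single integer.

Step 0 (initial): 1 infected
Step 1: +3 new -> 4 infected
Step 2: +6 new -> 10 infected
Step 3: +5 new -> 15 infected
Step 4: +6 new -> 21 infected
Step 5: +5 new -> 26 infected
Step 6: +4 new -> 30 infected
Step 7: +2 new -> 32 infected
Step 8: +1 new -> 33 infected
Step 9: +0 new -> 33 infected

Answer: 9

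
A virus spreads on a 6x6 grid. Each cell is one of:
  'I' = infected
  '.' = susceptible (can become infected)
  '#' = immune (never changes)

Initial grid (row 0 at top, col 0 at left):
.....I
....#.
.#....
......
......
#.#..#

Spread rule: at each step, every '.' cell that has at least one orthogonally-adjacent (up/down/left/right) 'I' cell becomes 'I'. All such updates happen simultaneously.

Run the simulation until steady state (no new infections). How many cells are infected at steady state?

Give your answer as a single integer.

Step 0 (initial): 1 infected
Step 1: +2 new -> 3 infected
Step 2: +2 new -> 5 infected
Step 3: +4 new -> 9 infected
Step 4: +5 new -> 14 infected
Step 5: +5 new -> 19 infected
Step 6: +4 new -> 23 infected
Step 7: +4 new -> 27 infected
Step 8: +2 new -> 29 infected
Step 9: +2 new -> 31 infected
Step 10: +0 new -> 31 infected

Answer: 31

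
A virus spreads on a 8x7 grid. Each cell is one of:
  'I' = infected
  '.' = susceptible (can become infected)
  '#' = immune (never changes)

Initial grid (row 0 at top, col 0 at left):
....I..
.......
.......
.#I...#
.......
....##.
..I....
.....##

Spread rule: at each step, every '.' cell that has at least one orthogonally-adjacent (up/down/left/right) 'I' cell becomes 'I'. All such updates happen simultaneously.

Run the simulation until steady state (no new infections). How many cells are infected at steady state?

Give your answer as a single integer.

Answer: 50

Derivation:
Step 0 (initial): 3 infected
Step 1: +10 new -> 13 infected
Step 2: +17 new -> 30 infected
Step 3: +12 new -> 42 infected
Step 4: +6 new -> 48 infected
Step 5: +2 new -> 50 infected
Step 6: +0 new -> 50 infected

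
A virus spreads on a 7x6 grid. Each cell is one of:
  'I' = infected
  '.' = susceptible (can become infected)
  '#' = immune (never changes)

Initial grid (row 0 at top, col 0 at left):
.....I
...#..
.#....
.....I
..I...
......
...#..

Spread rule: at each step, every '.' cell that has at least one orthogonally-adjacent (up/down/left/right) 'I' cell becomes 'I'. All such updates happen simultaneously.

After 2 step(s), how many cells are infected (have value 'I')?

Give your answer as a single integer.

Step 0 (initial): 3 infected
Step 1: +9 new -> 12 infected
Step 2: +12 new -> 24 infected

Answer: 24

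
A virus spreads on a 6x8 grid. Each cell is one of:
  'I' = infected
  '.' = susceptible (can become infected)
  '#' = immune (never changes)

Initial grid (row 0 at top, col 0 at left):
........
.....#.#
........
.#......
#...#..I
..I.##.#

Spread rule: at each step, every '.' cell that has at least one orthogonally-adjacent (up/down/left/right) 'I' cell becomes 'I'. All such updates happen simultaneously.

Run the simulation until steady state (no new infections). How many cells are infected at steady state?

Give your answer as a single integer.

Step 0 (initial): 2 infected
Step 1: +5 new -> 7 infected
Step 2: +8 new -> 15 infected
Step 3: +4 new -> 19 infected
Step 4: +6 new -> 25 infected
Step 5: +6 new -> 31 infected
Step 6: +7 new -> 38 infected
Step 7: +2 new -> 40 infected
Step 8: +0 new -> 40 infected

Answer: 40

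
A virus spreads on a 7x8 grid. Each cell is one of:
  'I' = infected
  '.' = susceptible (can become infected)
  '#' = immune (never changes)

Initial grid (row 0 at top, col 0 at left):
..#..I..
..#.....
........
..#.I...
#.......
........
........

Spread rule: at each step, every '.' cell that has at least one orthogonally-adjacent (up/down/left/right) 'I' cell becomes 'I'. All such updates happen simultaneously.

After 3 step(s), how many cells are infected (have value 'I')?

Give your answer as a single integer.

Step 0 (initial): 2 infected
Step 1: +7 new -> 9 infected
Step 2: +10 new -> 19 infected
Step 3: +10 new -> 29 infected

Answer: 29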